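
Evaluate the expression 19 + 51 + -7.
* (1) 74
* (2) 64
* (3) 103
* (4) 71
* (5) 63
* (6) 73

First: 19 + 51 = 70
Then: 70 + -7 = 63
5) 63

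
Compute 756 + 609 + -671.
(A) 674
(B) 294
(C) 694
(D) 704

First: 756 + 609 = 1365
Then: 1365 + -671 = 694
C) 694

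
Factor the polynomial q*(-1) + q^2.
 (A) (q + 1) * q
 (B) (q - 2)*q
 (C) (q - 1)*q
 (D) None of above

We need to factor q*(-1) + q^2.
The factored form is (q - 1)*q.
C) (q - 1)*q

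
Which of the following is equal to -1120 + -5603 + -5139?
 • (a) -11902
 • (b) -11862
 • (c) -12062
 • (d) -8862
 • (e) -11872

First: -1120 + -5603 = -6723
Then: -6723 + -5139 = -11862
b) -11862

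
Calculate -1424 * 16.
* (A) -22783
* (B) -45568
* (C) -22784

-1424 * 16 = -22784
C) -22784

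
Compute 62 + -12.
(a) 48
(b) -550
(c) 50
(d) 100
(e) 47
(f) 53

62 + -12 = 50
c) 50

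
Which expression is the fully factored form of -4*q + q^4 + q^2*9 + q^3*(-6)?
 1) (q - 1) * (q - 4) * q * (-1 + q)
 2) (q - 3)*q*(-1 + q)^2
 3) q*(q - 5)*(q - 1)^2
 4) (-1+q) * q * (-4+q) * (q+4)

We need to factor -4*q + q^4 + q^2*9 + q^3*(-6).
The factored form is (q - 1) * (q - 4) * q * (-1 + q).
1) (q - 1) * (q - 4) * q * (-1 + q)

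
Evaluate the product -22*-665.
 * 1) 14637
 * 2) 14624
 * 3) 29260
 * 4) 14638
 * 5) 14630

-22 * -665 = 14630
5) 14630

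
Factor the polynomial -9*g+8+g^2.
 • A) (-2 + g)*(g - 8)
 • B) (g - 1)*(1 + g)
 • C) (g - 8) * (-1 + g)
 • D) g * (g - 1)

We need to factor -9*g+8+g^2.
The factored form is (g - 8) * (-1 + g).
C) (g - 8) * (-1 + g)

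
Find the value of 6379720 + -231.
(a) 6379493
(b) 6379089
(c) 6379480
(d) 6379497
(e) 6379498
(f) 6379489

6379720 + -231 = 6379489
f) 6379489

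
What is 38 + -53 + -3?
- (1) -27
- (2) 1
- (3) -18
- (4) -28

First: 38 + -53 = -15
Then: -15 + -3 = -18
3) -18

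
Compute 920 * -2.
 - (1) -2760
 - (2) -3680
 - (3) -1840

920 * -2 = -1840
3) -1840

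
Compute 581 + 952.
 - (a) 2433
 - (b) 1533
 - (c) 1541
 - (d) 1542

581 + 952 = 1533
b) 1533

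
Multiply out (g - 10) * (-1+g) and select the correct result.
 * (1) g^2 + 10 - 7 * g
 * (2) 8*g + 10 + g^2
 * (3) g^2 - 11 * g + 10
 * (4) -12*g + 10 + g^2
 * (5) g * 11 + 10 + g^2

Expanding (g - 10) * (-1+g):
= g^2 - 11 * g + 10
3) g^2 - 11 * g + 10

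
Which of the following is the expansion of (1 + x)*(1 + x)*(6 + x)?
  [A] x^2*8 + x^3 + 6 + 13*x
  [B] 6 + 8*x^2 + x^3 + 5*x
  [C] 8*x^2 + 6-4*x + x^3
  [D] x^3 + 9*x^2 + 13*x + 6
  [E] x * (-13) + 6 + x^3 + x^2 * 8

Expanding (1 + x)*(1 + x)*(6 + x):
= x^2*8 + x^3 + 6 + 13*x
A) x^2*8 + x^3 + 6 + 13*x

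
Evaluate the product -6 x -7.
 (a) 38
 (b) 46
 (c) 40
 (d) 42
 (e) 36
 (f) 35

-6 * -7 = 42
d) 42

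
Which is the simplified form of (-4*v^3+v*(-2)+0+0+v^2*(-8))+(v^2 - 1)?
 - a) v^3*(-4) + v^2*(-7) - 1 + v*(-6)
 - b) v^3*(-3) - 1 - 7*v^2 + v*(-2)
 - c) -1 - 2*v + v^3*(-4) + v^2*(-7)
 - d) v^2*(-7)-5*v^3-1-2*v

Adding the polynomials and combining like terms:
(-4*v^3 + v*(-2) + 0 + 0 + v^2*(-8)) + (v^2 - 1)
= -1 - 2*v + v^3*(-4) + v^2*(-7)
c) -1 - 2*v + v^3*(-4) + v^2*(-7)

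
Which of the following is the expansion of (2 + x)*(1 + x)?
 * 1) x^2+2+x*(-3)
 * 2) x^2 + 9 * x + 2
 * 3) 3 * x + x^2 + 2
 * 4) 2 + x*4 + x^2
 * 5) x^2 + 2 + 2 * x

Expanding (2 + x)*(1 + x):
= 3 * x + x^2 + 2
3) 3 * x + x^2 + 2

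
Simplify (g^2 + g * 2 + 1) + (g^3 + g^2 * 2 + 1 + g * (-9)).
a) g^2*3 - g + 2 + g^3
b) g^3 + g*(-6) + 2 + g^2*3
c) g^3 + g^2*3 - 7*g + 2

Adding the polynomials and combining like terms:
(g^2 + g*2 + 1) + (g^3 + g^2*2 + 1 + g*(-9))
= g^3 + g^2*3 - 7*g + 2
c) g^3 + g^2*3 - 7*g + 2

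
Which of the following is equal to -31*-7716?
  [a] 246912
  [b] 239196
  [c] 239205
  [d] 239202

-31 * -7716 = 239196
b) 239196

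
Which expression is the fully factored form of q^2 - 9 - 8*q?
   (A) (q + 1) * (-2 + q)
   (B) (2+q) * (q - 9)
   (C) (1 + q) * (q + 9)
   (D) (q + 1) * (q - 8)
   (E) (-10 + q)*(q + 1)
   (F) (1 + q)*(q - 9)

We need to factor q^2 - 9 - 8*q.
The factored form is (1 + q)*(q - 9).
F) (1 + q)*(q - 9)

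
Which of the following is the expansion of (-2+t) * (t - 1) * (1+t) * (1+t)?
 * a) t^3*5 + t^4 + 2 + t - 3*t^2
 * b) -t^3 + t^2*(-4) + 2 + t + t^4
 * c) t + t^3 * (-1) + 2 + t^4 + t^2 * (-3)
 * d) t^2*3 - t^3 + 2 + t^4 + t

Expanding (-2+t) * (t - 1) * (1+t) * (1+t):
= t + t^3 * (-1) + 2 + t^4 + t^2 * (-3)
c) t + t^3 * (-1) + 2 + t^4 + t^2 * (-3)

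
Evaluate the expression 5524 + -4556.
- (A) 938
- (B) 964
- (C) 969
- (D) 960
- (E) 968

5524 + -4556 = 968
E) 968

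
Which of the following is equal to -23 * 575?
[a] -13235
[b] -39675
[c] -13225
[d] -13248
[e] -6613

-23 * 575 = -13225
c) -13225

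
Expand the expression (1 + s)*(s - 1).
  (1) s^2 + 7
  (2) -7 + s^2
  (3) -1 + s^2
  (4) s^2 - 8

Expanding (1 + s)*(s - 1):
= -1 + s^2
3) -1 + s^2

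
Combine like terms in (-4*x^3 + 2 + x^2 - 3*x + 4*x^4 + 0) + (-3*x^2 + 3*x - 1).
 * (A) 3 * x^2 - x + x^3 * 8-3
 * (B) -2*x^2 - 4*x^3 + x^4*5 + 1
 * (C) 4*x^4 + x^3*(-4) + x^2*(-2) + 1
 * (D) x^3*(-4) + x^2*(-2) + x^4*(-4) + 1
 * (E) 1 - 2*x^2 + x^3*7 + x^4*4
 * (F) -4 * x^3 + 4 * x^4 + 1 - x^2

Adding the polynomials and combining like terms:
(-4*x^3 + 2 + x^2 - 3*x + 4*x^4 + 0) + (-3*x^2 + 3*x - 1)
= 4*x^4 + x^3*(-4) + x^2*(-2) + 1
C) 4*x^4 + x^3*(-4) + x^2*(-2) + 1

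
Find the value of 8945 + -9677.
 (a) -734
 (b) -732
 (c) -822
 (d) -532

8945 + -9677 = -732
b) -732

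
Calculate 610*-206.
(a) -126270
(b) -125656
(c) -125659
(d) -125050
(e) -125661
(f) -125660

610 * -206 = -125660
f) -125660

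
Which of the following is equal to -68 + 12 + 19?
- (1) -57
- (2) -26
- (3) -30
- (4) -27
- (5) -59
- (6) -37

First: -68 + 12 = -56
Then: -56 + 19 = -37
6) -37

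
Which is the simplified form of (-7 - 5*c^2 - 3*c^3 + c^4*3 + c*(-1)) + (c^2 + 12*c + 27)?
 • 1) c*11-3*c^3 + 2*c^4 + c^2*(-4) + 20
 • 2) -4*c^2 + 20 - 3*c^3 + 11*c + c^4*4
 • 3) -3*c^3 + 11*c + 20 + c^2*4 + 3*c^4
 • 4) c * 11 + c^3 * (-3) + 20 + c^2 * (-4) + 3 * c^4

Adding the polynomials and combining like terms:
(-7 - 5*c^2 - 3*c^3 + c^4*3 + c*(-1)) + (c^2 + 12*c + 27)
= c * 11 + c^3 * (-3) + 20 + c^2 * (-4) + 3 * c^4
4) c * 11 + c^3 * (-3) + 20 + c^2 * (-4) + 3 * c^4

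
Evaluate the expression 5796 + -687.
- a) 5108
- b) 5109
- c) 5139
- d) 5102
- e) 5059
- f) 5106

5796 + -687 = 5109
b) 5109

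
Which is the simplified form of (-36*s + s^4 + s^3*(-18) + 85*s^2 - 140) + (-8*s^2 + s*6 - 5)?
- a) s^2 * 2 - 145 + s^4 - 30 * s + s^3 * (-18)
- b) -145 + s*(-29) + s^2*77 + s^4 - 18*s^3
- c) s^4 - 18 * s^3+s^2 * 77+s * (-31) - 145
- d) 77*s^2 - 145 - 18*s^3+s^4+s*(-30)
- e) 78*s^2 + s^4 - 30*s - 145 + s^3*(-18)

Adding the polynomials and combining like terms:
(-36*s + s^4 + s^3*(-18) + 85*s^2 - 140) + (-8*s^2 + s*6 - 5)
= 77*s^2 - 145 - 18*s^3+s^4+s*(-30)
d) 77*s^2 - 145 - 18*s^3+s^4+s*(-30)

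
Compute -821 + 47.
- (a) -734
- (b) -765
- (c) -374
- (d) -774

-821 + 47 = -774
d) -774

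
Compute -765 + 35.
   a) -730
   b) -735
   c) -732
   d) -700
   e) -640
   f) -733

-765 + 35 = -730
a) -730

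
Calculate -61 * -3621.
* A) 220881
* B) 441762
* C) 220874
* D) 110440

-61 * -3621 = 220881
A) 220881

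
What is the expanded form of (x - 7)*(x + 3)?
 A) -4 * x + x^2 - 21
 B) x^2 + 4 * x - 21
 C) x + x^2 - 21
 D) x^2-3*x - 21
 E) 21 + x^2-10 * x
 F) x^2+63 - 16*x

Expanding (x - 7)*(x + 3):
= -4 * x + x^2 - 21
A) -4 * x + x^2 - 21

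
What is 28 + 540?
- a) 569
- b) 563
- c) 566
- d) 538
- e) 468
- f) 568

28 + 540 = 568
f) 568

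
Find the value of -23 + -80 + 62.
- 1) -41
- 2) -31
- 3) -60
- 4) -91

First: -23 + -80 = -103
Then: -103 + 62 = -41
1) -41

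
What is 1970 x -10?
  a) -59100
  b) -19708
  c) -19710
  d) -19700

1970 * -10 = -19700
d) -19700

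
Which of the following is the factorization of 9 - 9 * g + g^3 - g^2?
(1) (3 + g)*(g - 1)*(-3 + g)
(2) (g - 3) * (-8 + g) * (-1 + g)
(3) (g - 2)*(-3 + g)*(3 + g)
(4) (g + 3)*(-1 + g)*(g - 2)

We need to factor 9 - 9 * g + g^3 - g^2.
The factored form is (3 + g)*(g - 1)*(-3 + g).
1) (3 + g)*(g - 1)*(-3 + g)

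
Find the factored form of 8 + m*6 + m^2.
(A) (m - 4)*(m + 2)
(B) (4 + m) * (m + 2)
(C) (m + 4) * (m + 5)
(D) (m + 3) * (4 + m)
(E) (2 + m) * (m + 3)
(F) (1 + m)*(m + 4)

We need to factor 8 + m*6 + m^2.
The factored form is (4 + m) * (m + 2).
B) (4 + m) * (m + 2)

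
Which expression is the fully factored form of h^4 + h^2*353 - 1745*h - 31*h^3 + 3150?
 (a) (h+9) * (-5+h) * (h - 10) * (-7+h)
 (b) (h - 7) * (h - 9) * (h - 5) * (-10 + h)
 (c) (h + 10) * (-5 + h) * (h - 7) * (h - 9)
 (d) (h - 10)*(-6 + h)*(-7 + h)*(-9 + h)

We need to factor h^4 + h^2*353 - 1745*h - 31*h^3 + 3150.
The factored form is (h - 7) * (h - 9) * (h - 5) * (-10 + h).
b) (h - 7) * (h - 9) * (h - 5) * (-10 + h)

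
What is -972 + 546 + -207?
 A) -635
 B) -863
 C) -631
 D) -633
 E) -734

First: -972 + 546 = -426
Then: -426 + -207 = -633
D) -633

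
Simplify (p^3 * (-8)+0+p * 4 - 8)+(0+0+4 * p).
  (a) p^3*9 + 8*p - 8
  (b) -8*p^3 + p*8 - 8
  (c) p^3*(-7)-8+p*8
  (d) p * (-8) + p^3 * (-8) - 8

Adding the polynomials and combining like terms:
(p^3*(-8) + 0 + p*4 - 8) + (0 + 0 + 4*p)
= -8*p^3 + p*8 - 8
b) -8*p^3 + p*8 - 8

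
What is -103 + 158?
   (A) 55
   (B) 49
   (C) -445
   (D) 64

-103 + 158 = 55
A) 55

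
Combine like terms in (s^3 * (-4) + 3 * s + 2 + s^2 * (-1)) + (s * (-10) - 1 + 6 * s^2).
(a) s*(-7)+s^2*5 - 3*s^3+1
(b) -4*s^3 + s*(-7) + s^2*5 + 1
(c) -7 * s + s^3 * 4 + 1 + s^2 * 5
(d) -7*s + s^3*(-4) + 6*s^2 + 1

Adding the polynomials and combining like terms:
(s^3*(-4) + 3*s + 2 + s^2*(-1)) + (s*(-10) - 1 + 6*s^2)
= -4*s^3 + s*(-7) + s^2*5 + 1
b) -4*s^3 + s*(-7) + s^2*5 + 1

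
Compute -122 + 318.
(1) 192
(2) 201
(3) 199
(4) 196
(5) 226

-122 + 318 = 196
4) 196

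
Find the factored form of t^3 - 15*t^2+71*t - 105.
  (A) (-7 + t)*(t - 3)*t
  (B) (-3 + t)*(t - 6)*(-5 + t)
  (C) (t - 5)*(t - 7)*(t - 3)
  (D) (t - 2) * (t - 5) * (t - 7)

We need to factor t^3 - 15*t^2+71*t - 105.
The factored form is (t - 5)*(t - 7)*(t - 3).
C) (t - 5)*(t - 7)*(t - 3)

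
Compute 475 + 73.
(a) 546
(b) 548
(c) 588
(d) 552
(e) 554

475 + 73 = 548
b) 548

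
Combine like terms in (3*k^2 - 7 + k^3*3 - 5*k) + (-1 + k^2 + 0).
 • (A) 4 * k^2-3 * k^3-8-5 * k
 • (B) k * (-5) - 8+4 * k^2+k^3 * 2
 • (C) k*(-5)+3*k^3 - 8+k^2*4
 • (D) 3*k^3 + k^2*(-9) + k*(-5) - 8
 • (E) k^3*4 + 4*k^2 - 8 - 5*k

Adding the polynomials and combining like terms:
(3*k^2 - 7 + k^3*3 - 5*k) + (-1 + k^2 + 0)
= k*(-5)+3*k^3 - 8+k^2*4
C) k*(-5)+3*k^3 - 8+k^2*4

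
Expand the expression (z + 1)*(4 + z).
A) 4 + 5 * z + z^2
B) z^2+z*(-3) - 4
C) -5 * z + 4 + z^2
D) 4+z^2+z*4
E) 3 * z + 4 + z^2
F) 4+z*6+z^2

Expanding (z + 1)*(4 + z):
= 4 + 5 * z + z^2
A) 4 + 5 * z + z^2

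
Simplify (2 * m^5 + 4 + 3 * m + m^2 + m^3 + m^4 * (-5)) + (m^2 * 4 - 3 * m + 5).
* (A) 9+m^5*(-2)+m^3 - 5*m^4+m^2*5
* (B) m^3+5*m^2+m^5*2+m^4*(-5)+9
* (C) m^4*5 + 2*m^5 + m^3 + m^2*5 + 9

Adding the polynomials and combining like terms:
(2*m^5 + 4 + 3*m + m^2 + m^3 + m^4*(-5)) + (m^2*4 - 3*m + 5)
= m^3+5*m^2+m^5*2+m^4*(-5)+9
B) m^3+5*m^2+m^5*2+m^4*(-5)+9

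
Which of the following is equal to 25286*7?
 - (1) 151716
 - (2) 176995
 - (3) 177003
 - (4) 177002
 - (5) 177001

25286 * 7 = 177002
4) 177002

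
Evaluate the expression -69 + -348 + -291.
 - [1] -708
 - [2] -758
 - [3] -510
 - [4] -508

First: -69 + -348 = -417
Then: -417 + -291 = -708
1) -708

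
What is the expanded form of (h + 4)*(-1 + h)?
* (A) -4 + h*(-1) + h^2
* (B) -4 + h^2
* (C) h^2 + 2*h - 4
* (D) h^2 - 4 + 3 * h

Expanding (h + 4)*(-1 + h):
= h^2 - 4 + 3 * h
D) h^2 - 4 + 3 * h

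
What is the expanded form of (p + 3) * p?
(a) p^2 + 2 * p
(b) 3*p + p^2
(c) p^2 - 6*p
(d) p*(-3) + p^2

Expanding (p + 3) * p:
= 3*p + p^2
b) 3*p + p^2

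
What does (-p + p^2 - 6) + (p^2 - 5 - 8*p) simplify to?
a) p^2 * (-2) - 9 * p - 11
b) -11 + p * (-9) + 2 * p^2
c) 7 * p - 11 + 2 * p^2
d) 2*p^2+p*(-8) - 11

Adding the polynomials and combining like terms:
(-p + p^2 - 6) + (p^2 - 5 - 8*p)
= -11 + p * (-9) + 2 * p^2
b) -11 + p * (-9) + 2 * p^2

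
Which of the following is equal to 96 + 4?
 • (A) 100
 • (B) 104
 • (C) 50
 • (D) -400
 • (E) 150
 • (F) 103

96 + 4 = 100
A) 100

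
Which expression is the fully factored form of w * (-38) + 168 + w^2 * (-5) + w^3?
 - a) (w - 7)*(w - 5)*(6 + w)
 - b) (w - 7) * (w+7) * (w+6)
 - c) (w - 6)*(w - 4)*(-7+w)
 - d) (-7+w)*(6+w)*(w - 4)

We need to factor w * (-38) + 168 + w^2 * (-5) + w^3.
The factored form is (-7+w)*(6+w)*(w - 4).
d) (-7+w)*(6+w)*(w - 4)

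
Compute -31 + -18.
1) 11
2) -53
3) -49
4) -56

-31 + -18 = -49
3) -49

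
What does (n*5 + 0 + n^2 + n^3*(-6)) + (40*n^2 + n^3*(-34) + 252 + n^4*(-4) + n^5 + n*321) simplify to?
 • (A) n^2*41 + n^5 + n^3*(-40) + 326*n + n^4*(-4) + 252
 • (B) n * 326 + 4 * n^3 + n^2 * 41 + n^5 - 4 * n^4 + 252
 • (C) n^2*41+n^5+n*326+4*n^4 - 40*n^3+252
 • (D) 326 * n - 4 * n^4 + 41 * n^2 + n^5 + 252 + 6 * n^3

Adding the polynomials and combining like terms:
(n*5 + 0 + n^2 + n^3*(-6)) + (40*n^2 + n^3*(-34) + 252 + n^4*(-4) + n^5 + n*321)
= n^2*41 + n^5 + n^3*(-40) + 326*n + n^4*(-4) + 252
A) n^2*41 + n^5 + n^3*(-40) + 326*n + n^4*(-4) + 252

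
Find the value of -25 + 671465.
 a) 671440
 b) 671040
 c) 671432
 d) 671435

-25 + 671465 = 671440
a) 671440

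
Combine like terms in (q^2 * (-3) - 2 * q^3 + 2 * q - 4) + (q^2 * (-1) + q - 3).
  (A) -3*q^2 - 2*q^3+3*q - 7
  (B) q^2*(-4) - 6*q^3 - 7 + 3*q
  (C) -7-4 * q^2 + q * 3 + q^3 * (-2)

Adding the polynomials and combining like terms:
(q^2*(-3) - 2*q^3 + 2*q - 4) + (q^2*(-1) + q - 3)
= -7-4 * q^2 + q * 3 + q^3 * (-2)
C) -7-4 * q^2 + q * 3 + q^3 * (-2)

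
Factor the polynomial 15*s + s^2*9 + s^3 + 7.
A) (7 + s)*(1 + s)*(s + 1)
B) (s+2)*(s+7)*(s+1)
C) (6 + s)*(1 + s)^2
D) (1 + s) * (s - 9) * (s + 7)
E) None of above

We need to factor 15*s + s^2*9 + s^3 + 7.
The factored form is (7 + s)*(1 + s)*(s + 1).
A) (7 + s)*(1 + s)*(s + 1)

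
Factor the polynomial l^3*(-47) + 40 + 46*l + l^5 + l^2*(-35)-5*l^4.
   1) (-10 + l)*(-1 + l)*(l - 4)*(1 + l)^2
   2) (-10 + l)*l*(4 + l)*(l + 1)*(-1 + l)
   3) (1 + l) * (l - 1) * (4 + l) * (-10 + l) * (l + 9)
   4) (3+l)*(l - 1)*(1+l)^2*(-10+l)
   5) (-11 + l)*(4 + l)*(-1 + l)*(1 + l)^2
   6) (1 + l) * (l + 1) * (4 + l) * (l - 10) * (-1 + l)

We need to factor l^3*(-47) + 40 + 46*l + l^5 + l^2*(-35)-5*l^4.
The factored form is (1 + l) * (l + 1) * (4 + l) * (l - 10) * (-1 + l).
6) (1 + l) * (l + 1) * (4 + l) * (l - 10) * (-1 + l)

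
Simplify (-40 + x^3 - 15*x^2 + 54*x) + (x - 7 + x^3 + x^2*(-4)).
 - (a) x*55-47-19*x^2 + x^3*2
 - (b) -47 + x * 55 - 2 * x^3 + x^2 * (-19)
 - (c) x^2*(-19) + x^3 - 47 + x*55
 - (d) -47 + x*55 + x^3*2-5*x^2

Adding the polynomials and combining like terms:
(-40 + x^3 - 15*x^2 + 54*x) + (x - 7 + x^3 + x^2*(-4))
= x*55-47-19*x^2 + x^3*2
a) x*55-47-19*x^2 + x^3*2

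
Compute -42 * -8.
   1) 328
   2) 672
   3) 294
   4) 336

-42 * -8 = 336
4) 336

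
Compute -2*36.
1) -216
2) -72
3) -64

-2 * 36 = -72
2) -72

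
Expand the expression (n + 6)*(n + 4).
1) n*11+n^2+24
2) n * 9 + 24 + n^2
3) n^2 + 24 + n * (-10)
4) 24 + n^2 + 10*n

Expanding (n + 6)*(n + 4):
= 24 + n^2 + 10*n
4) 24 + n^2 + 10*n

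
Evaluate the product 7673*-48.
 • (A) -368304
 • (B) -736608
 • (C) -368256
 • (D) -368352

7673 * -48 = -368304
A) -368304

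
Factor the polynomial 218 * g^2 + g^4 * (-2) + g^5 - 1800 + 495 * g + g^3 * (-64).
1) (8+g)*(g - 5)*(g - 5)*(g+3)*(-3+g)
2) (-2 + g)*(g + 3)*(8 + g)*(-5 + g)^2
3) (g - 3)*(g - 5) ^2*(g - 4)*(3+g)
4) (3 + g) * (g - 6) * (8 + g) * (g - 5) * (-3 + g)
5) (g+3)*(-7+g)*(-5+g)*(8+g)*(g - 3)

We need to factor 218 * g^2 + g^4 * (-2) + g^5 - 1800 + 495 * g + g^3 * (-64).
The factored form is (8+g)*(g - 5)*(g - 5)*(g+3)*(-3+g).
1) (8+g)*(g - 5)*(g - 5)*(g+3)*(-3+g)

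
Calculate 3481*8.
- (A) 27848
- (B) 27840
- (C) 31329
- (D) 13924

3481 * 8 = 27848
A) 27848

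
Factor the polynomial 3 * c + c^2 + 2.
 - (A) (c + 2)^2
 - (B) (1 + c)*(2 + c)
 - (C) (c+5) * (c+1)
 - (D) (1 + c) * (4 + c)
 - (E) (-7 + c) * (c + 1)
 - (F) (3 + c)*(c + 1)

We need to factor 3 * c + c^2 + 2.
The factored form is (1 + c)*(2 + c).
B) (1 + c)*(2 + c)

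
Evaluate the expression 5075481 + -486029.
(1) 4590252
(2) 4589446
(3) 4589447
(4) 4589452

5075481 + -486029 = 4589452
4) 4589452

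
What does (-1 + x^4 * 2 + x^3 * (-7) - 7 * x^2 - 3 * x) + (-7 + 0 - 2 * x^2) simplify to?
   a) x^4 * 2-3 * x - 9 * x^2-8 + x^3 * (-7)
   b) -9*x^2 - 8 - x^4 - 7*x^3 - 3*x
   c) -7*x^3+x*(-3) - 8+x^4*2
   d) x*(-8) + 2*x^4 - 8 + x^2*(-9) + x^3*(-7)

Adding the polynomials and combining like terms:
(-1 + x^4*2 + x^3*(-7) - 7*x^2 - 3*x) + (-7 + 0 - 2*x^2)
= x^4 * 2-3 * x - 9 * x^2-8 + x^3 * (-7)
a) x^4 * 2-3 * x - 9 * x^2-8 + x^3 * (-7)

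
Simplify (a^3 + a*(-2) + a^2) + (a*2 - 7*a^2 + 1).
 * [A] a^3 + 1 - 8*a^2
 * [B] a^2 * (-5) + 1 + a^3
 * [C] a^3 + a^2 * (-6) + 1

Adding the polynomials and combining like terms:
(a^3 + a*(-2) + a^2) + (a*2 - 7*a^2 + 1)
= a^3 + a^2 * (-6) + 1
C) a^3 + a^2 * (-6) + 1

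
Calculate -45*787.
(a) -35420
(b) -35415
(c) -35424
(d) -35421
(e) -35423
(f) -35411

-45 * 787 = -35415
b) -35415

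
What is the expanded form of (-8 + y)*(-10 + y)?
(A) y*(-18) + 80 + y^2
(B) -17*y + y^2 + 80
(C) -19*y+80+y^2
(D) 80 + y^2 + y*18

Expanding (-8 + y)*(-10 + y):
= y*(-18) + 80 + y^2
A) y*(-18) + 80 + y^2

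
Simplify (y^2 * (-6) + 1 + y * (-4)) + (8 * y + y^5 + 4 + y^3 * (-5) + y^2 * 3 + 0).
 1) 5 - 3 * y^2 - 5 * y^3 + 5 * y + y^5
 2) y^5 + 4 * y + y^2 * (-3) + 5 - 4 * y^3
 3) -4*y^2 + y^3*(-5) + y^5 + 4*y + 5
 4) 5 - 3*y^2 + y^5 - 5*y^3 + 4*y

Adding the polynomials and combining like terms:
(y^2*(-6) + 1 + y*(-4)) + (8*y + y^5 + 4 + y^3*(-5) + y^2*3 + 0)
= 5 - 3*y^2 + y^5 - 5*y^3 + 4*y
4) 5 - 3*y^2 + y^5 - 5*y^3 + 4*y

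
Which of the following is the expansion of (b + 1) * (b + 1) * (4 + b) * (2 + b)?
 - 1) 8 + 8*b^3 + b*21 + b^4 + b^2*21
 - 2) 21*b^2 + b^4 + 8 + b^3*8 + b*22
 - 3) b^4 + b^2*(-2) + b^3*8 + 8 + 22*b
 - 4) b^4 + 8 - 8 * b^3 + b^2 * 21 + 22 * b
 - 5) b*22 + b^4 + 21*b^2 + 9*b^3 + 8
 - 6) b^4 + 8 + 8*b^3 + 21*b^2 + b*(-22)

Expanding (b + 1) * (b + 1) * (4 + b) * (2 + b):
= 21*b^2 + b^4 + 8 + b^3*8 + b*22
2) 21*b^2 + b^4 + 8 + b^3*8 + b*22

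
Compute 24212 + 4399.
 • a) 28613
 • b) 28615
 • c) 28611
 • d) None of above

24212 + 4399 = 28611
c) 28611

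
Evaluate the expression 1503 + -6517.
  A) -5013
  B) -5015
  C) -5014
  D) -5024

1503 + -6517 = -5014
C) -5014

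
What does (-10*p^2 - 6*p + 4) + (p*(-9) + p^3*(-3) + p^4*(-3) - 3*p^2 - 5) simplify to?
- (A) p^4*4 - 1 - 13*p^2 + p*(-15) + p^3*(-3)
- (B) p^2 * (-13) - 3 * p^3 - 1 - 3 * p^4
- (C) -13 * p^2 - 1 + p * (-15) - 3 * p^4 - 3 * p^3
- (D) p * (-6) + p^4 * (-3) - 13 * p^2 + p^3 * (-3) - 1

Adding the polynomials and combining like terms:
(-10*p^2 - 6*p + 4) + (p*(-9) + p^3*(-3) + p^4*(-3) - 3*p^2 - 5)
= -13 * p^2 - 1 + p * (-15) - 3 * p^4 - 3 * p^3
C) -13 * p^2 - 1 + p * (-15) - 3 * p^4 - 3 * p^3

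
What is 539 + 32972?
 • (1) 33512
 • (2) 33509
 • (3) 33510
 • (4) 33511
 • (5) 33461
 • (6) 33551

539 + 32972 = 33511
4) 33511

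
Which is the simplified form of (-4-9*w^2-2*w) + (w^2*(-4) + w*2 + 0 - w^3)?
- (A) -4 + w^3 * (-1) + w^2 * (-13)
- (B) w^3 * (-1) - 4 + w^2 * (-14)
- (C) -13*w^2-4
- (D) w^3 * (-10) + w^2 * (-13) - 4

Adding the polynomials and combining like terms:
(-4 - 9*w^2 - 2*w) + (w^2*(-4) + w*2 + 0 - w^3)
= -4 + w^3 * (-1) + w^2 * (-13)
A) -4 + w^3 * (-1) + w^2 * (-13)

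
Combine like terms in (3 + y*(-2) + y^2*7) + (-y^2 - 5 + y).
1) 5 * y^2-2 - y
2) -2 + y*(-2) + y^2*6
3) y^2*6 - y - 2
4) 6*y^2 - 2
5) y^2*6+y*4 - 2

Adding the polynomials and combining like terms:
(3 + y*(-2) + y^2*7) + (-y^2 - 5 + y)
= y^2*6 - y - 2
3) y^2*6 - y - 2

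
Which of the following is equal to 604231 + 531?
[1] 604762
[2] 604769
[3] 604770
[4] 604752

604231 + 531 = 604762
1) 604762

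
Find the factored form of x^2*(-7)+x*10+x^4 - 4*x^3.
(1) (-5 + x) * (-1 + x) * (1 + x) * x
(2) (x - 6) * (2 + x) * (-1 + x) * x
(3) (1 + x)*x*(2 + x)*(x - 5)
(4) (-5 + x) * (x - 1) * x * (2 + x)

We need to factor x^2*(-7)+x*10+x^4 - 4*x^3.
The factored form is (-5 + x) * (x - 1) * x * (2 + x).
4) (-5 + x) * (x - 1) * x * (2 + x)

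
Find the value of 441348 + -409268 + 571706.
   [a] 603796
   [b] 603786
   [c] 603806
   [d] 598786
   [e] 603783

First: 441348 + -409268 = 32080
Then: 32080 + 571706 = 603786
b) 603786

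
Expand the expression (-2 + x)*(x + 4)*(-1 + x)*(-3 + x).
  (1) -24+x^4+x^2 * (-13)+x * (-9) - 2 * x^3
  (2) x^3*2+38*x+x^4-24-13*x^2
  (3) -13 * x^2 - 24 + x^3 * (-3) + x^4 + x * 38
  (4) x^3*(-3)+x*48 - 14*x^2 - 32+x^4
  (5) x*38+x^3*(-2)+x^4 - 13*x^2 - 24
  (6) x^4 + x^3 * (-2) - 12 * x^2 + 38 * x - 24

Expanding (-2 + x)*(x + 4)*(-1 + x)*(-3 + x):
= x*38+x^3*(-2)+x^4 - 13*x^2 - 24
5) x*38+x^3*(-2)+x^4 - 13*x^2 - 24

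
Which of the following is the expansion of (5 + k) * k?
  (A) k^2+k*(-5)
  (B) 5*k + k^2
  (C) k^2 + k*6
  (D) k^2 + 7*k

Expanding (5 + k) * k:
= 5*k + k^2
B) 5*k + k^2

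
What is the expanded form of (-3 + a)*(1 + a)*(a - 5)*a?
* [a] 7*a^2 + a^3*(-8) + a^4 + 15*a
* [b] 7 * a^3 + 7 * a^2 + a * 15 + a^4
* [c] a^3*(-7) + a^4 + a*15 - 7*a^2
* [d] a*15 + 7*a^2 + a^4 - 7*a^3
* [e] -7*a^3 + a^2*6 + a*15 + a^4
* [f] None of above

Expanding (-3 + a)*(1 + a)*(a - 5)*a:
= a*15 + 7*a^2 + a^4 - 7*a^3
d) a*15 + 7*a^2 + a^4 - 7*a^3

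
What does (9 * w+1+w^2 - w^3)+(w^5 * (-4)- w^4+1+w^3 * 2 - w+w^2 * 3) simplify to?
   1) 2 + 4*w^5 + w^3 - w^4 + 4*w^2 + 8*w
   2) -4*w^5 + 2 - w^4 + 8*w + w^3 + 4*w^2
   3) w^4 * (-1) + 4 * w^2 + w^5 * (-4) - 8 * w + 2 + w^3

Adding the polynomials and combining like terms:
(9*w + 1 + w^2 - w^3) + (w^5*(-4) - w^4 + 1 + w^3*2 - w + w^2*3)
= -4*w^5 + 2 - w^4 + 8*w + w^3 + 4*w^2
2) -4*w^5 + 2 - w^4 + 8*w + w^3 + 4*w^2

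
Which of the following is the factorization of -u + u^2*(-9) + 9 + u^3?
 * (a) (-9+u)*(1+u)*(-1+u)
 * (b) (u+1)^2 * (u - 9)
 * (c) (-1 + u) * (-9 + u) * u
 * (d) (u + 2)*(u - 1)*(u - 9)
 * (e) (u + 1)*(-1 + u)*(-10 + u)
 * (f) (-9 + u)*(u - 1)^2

We need to factor -u + u^2*(-9) + 9 + u^3.
The factored form is (-9+u)*(1+u)*(-1+u).
a) (-9+u)*(1+u)*(-1+u)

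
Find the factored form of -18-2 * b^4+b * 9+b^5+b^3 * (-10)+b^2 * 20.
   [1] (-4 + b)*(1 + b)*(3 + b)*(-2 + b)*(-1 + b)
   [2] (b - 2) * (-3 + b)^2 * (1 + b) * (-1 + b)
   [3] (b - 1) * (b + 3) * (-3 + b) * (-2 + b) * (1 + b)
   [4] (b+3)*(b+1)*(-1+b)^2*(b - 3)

We need to factor -18-2 * b^4+b * 9+b^5+b^3 * (-10)+b^2 * 20.
The factored form is (b - 1) * (b + 3) * (-3 + b) * (-2 + b) * (1 + b).
3) (b - 1) * (b + 3) * (-3 + b) * (-2 + b) * (1 + b)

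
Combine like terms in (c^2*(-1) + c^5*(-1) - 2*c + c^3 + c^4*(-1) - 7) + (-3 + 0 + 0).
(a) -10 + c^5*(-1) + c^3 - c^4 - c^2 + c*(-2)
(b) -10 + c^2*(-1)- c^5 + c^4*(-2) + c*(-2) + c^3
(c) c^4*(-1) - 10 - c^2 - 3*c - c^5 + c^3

Adding the polynomials and combining like terms:
(c^2*(-1) + c^5*(-1) - 2*c + c^3 + c^4*(-1) - 7) + (-3 + 0 + 0)
= -10 + c^5*(-1) + c^3 - c^4 - c^2 + c*(-2)
a) -10 + c^5*(-1) + c^3 - c^4 - c^2 + c*(-2)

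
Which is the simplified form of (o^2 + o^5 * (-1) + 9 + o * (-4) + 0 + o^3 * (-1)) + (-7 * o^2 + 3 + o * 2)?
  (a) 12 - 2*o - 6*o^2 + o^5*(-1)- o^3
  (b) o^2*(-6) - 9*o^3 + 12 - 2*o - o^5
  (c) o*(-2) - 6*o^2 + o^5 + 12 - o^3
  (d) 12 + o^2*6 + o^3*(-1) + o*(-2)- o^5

Adding the polynomials and combining like terms:
(o^2 + o^5*(-1) + 9 + o*(-4) + 0 + o^3*(-1)) + (-7*o^2 + 3 + o*2)
= 12 - 2*o - 6*o^2 + o^5*(-1)- o^3
a) 12 - 2*o - 6*o^2 + o^5*(-1)- o^3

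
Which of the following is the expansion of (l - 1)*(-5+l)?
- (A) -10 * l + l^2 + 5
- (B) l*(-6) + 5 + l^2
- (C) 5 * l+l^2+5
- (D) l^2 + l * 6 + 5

Expanding (l - 1)*(-5+l):
= l*(-6) + 5 + l^2
B) l*(-6) + 5 + l^2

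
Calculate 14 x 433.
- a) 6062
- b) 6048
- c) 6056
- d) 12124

14 * 433 = 6062
a) 6062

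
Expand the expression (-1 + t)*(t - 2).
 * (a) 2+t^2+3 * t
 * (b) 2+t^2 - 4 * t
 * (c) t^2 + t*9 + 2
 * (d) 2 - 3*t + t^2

Expanding (-1 + t)*(t - 2):
= 2 - 3*t + t^2
d) 2 - 3*t + t^2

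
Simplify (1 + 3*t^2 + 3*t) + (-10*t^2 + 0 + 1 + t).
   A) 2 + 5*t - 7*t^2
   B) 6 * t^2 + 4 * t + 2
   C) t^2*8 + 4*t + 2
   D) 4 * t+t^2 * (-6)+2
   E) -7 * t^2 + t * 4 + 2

Adding the polynomials and combining like terms:
(1 + 3*t^2 + 3*t) + (-10*t^2 + 0 + 1 + t)
= -7 * t^2 + t * 4 + 2
E) -7 * t^2 + t * 4 + 2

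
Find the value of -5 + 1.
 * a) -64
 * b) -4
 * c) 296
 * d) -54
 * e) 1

-5 + 1 = -4
b) -4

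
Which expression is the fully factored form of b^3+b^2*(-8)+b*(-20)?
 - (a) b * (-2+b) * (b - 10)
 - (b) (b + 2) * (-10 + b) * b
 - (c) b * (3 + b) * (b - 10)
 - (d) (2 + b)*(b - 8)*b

We need to factor b^3+b^2*(-8)+b*(-20).
The factored form is (b + 2) * (-10 + b) * b.
b) (b + 2) * (-10 + b) * b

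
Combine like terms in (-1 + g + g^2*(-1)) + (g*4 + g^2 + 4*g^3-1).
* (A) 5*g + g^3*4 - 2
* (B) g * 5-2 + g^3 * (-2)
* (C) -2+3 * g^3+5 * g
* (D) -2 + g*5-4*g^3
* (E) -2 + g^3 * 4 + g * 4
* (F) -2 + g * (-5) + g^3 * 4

Adding the polynomials and combining like terms:
(-1 + g + g^2*(-1)) + (g*4 + g^2 + 4*g^3 - 1)
= 5*g + g^3*4 - 2
A) 5*g + g^3*4 - 2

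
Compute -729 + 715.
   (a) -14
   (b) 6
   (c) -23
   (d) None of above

-729 + 715 = -14
a) -14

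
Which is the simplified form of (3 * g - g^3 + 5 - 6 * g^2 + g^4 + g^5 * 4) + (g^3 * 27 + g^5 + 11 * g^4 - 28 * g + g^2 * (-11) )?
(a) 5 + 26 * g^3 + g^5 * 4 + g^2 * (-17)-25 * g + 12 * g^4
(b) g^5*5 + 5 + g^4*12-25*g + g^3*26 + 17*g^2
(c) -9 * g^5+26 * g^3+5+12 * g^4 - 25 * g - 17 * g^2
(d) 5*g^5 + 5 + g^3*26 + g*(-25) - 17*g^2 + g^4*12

Adding the polynomials and combining like terms:
(3*g - g^3 + 5 - 6*g^2 + g^4 + g^5*4) + (g^3*27 + g^5 + 11*g^4 - 28*g + g^2*(-11))
= 5*g^5 + 5 + g^3*26 + g*(-25) - 17*g^2 + g^4*12
d) 5*g^5 + 5 + g^3*26 + g*(-25) - 17*g^2 + g^4*12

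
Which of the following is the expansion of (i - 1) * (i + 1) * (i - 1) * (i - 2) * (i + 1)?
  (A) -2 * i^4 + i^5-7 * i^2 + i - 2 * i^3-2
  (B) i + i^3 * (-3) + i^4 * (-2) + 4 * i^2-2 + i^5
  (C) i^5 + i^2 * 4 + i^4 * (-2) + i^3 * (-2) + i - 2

Expanding (i - 1) * (i + 1) * (i - 1) * (i - 2) * (i + 1):
= i^5 + i^2 * 4 + i^4 * (-2) + i^3 * (-2) + i - 2
C) i^5 + i^2 * 4 + i^4 * (-2) + i^3 * (-2) + i - 2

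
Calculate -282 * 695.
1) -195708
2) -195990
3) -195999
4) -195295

-282 * 695 = -195990
2) -195990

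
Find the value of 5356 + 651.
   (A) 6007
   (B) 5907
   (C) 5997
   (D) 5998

5356 + 651 = 6007
A) 6007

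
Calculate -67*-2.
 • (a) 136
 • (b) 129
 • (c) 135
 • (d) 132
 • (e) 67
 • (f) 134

-67 * -2 = 134
f) 134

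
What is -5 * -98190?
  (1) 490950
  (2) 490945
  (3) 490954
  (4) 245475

-5 * -98190 = 490950
1) 490950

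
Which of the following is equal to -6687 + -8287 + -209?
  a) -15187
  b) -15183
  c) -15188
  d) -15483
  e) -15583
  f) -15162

First: -6687 + -8287 = -14974
Then: -14974 + -209 = -15183
b) -15183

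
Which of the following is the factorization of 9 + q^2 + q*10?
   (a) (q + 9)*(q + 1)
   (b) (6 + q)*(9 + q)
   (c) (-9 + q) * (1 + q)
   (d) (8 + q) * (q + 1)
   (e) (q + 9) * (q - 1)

We need to factor 9 + q^2 + q*10.
The factored form is (q + 9)*(q + 1).
a) (q + 9)*(q + 1)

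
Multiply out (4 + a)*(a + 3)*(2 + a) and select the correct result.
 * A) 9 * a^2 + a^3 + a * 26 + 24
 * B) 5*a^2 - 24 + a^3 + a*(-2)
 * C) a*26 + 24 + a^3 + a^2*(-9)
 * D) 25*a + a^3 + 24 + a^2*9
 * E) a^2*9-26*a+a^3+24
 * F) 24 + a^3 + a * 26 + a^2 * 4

Expanding (4 + a)*(a + 3)*(2 + a):
= 9 * a^2 + a^3 + a * 26 + 24
A) 9 * a^2 + a^3 + a * 26 + 24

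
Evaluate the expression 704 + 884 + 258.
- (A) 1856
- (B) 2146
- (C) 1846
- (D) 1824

First: 704 + 884 = 1588
Then: 1588 + 258 = 1846
C) 1846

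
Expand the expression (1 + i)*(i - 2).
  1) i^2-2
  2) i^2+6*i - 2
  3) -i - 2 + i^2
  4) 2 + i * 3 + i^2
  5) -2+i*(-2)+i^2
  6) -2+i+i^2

Expanding (1 + i)*(i - 2):
= -i - 2 + i^2
3) -i - 2 + i^2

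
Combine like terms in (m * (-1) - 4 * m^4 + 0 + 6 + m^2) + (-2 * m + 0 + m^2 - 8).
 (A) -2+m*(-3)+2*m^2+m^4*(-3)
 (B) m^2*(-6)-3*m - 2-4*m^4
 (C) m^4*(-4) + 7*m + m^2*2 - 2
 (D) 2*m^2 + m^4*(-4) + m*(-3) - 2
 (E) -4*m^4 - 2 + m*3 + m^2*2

Adding the polynomials and combining like terms:
(m*(-1) - 4*m^4 + 0 + 6 + m^2) + (-2*m + 0 + m^2 - 8)
= 2*m^2 + m^4*(-4) + m*(-3) - 2
D) 2*m^2 + m^4*(-4) + m*(-3) - 2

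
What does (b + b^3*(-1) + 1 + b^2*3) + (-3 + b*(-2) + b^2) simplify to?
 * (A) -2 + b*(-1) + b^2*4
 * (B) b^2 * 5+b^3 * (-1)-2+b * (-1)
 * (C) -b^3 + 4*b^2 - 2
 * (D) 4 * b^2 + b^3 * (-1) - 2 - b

Adding the polynomials and combining like terms:
(b + b^3*(-1) + 1 + b^2*3) + (-3 + b*(-2) + b^2)
= 4 * b^2 + b^3 * (-1) - 2 - b
D) 4 * b^2 + b^3 * (-1) - 2 - b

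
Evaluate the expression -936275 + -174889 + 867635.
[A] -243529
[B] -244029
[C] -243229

First: -936275 + -174889 = -1111164
Then: -1111164 + 867635 = -243529
A) -243529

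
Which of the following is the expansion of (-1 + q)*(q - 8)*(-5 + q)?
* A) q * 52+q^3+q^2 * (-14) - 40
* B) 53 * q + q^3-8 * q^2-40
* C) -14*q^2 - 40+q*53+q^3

Expanding (-1 + q)*(q - 8)*(-5 + q):
= -14*q^2 - 40+q*53+q^3
C) -14*q^2 - 40+q*53+q^3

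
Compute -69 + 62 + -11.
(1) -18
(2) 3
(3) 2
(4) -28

First: -69 + 62 = -7
Then: -7 + -11 = -18
1) -18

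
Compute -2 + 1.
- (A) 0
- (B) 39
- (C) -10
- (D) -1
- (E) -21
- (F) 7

-2 + 1 = -1
D) -1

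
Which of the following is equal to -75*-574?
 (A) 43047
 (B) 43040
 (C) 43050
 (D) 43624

-75 * -574 = 43050
C) 43050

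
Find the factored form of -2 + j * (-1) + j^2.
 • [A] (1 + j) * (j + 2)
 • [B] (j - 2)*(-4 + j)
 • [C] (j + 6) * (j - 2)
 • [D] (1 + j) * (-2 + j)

We need to factor -2 + j * (-1) + j^2.
The factored form is (1 + j) * (-2 + j).
D) (1 + j) * (-2 + j)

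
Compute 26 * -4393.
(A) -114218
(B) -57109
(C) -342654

26 * -4393 = -114218
A) -114218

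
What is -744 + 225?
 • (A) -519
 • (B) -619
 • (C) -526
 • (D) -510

-744 + 225 = -519
A) -519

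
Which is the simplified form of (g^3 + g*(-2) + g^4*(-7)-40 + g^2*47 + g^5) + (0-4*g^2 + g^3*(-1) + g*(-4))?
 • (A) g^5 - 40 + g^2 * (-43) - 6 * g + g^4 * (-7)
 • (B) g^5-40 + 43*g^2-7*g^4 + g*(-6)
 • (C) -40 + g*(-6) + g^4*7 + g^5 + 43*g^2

Adding the polynomials and combining like terms:
(g^3 + g*(-2) + g^4*(-7) - 40 + g^2*47 + g^5) + (0 - 4*g^2 + g^3*(-1) + g*(-4))
= g^5-40 + 43*g^2-7*g^4 + g*(-6)
B) g^5-40 + 43*g^2-7*g^4 + g*(-6)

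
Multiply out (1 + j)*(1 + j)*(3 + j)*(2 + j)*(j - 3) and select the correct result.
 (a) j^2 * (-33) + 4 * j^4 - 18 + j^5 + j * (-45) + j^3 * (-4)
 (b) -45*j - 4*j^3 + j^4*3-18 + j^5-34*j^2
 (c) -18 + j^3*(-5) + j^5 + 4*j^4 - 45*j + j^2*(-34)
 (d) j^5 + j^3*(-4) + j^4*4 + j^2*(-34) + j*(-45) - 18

Expanding (1 + j)*(1 + j)*(3 + j)*(2 + j)*(j - 3):
= j^5 + j^3*(-4) + j^4*4 + j^2*(-34) + j*(-45) - 18
d) j^5 + j^3*(-4) + j^4*4 + j^2*(-34) + j*(-45) - 18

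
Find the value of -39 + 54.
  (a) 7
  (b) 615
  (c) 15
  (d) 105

-39 + 54 = 15
c) 15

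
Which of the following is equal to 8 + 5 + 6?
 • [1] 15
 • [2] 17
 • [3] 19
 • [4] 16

First: 8 + 5 = 13
Then: 13 + 6 = 19
3) 19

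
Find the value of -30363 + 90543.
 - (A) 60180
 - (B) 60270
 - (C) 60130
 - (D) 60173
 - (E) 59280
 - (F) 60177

-30363 + 90543 = 60180
A) 60180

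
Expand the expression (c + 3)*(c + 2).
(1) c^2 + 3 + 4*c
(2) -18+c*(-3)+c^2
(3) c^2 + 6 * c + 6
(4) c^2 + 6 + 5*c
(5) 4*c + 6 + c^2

Expanding (c + 3)*(c + 2):
= c^2 + 6 + 5*c
4) c^2 + 6 + 5*c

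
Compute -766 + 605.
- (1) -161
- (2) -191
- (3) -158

-766 + 605 = -161
1) -161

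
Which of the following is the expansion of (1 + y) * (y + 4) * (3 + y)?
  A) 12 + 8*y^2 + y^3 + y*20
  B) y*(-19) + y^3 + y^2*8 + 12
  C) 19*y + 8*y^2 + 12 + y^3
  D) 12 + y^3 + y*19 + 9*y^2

Expanding (1 + y) * (y + 4) * (3 + y):
= 19*y + 8*y^2 + 12 + y^3
C) 19*y + 8*y^2 + 12 + y^3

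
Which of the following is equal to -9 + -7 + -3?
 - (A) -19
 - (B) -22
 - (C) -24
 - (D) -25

First: -9 + -7 = -16
Then: -16 + -3 = -19
A) -19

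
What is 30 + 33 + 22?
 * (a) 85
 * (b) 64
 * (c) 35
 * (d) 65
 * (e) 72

First: 30 + 33 = 63
Then: 63 + 22 = 85
a) 85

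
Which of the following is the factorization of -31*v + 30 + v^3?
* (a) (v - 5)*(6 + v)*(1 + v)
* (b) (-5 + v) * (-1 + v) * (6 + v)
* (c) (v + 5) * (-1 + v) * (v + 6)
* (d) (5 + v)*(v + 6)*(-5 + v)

We need to factor -31*v + 30 + v^3.
The factored form is (-5 + v) * (-1 + v) * (6 + v).
b) (-5 + v) * (-1 + v) * (6 + v)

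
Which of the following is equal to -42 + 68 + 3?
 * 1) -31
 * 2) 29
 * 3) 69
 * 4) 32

First: -42 + 68 = 26
Then: 26 + 3 = 29
2) 29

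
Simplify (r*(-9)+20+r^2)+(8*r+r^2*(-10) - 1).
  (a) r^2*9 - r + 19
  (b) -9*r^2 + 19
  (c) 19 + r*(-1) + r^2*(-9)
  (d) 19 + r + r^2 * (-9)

Adding the polynomials and combining like terms:
(r*(-9) + 20 + r^2) + (8*r + r^2*(-10) - 1)
= 19 + r*(-1) + r^2*(-9)
c) 19 + r*(-1) + r^2*(-9)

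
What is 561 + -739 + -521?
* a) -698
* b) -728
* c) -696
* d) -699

First: 561 + -739 = -178
Then: -178 + -521 = -699
d) -699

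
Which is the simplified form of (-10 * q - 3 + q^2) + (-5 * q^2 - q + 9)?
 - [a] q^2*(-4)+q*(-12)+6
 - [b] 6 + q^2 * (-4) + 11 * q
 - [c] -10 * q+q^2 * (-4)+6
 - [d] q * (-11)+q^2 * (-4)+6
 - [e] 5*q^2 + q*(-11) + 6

Adding the polynomials and combining like terms:
(-10*q - 3 + q^2) + (-5*q^2 - q + 9)
= q * (-11)+q^2 * (-4)+6
d) q * (-11)+q^2 * (-4)+6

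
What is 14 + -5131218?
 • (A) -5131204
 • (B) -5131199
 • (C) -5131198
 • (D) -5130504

14 + -5131218 = -5131204
A) -5131204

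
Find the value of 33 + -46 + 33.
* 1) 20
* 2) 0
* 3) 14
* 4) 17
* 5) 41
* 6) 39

First: 33 + -46 = -13
Then: -13 + 33 = 20
1) 20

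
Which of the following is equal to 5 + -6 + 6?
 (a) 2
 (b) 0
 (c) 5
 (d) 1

First: 5 + -6 = -1
Then: -1 + 6 = 5
c) 5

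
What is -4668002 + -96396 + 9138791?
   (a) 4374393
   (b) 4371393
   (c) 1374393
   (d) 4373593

First: -4668002 + -96396 = -4764398
Then: -4764398 + 9138791 = 4374393
a) 4374393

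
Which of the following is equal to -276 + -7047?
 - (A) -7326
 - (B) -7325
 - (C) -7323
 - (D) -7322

-276 + -7047 = -7323
C) -7323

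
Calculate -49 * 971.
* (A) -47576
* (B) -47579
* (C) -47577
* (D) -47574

-49 * 971 = -47579
B) -47579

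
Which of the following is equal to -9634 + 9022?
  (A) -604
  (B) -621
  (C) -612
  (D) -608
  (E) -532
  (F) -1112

-9634 + 9022 = -612
C) -612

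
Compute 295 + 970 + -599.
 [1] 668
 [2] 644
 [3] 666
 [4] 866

First: 295 + 970 = 1265
Then: 1265 + -599 = 666
3) 666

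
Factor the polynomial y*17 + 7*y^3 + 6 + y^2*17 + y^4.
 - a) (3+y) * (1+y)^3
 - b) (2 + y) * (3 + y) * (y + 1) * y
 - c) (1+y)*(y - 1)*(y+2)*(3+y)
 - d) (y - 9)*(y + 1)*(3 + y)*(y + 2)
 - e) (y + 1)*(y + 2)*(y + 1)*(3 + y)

We need to factor y*17 + 7*y^3 + 6 + y^2*17 + y^4.
The factored form is (y + 1)*(y + 2)*(y + 1)*(3 + y).
e) (y + 1)*(y + 2)*(y + 1)*(3 + y)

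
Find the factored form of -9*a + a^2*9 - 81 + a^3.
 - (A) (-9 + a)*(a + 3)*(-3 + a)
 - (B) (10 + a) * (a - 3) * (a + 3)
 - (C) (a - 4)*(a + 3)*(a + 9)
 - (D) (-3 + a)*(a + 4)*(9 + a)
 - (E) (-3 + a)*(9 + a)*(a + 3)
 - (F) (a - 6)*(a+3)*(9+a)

We need to factor -9*a + a^2*9 - 81 + a^3.
The factored form is (-3 + a)*(9 + a)*(a + 3).
E) (-3 + a)*(9 + a)*(a + 3)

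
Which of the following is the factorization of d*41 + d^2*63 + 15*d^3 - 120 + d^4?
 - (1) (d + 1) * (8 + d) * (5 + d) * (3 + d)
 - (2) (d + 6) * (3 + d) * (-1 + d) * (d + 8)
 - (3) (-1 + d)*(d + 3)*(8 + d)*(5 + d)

We need to factor d*41 + d^2*63 + 15*d^3 - 120 + d^4.
The factored form is (-1 + d)*(d + 3)*(8 + d)*(5 + d).
3) (-1 + d)*(d + 3)*(8 + d)*(5 + d)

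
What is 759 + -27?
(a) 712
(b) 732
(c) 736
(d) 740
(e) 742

759 + -27 = 732
b) 732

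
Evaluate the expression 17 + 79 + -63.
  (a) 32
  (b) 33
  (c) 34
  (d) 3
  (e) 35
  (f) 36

First: 17 + 79 = 96
Then: 96 + -63 = 33
b) 33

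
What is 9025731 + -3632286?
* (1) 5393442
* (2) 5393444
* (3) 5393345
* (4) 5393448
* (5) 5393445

9025731 + -3632286 = 5393445
5) 5393445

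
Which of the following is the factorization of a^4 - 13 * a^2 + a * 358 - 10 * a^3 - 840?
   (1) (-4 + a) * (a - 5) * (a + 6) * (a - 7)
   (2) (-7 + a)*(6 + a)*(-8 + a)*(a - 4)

We need to factor a^4 - 13 * a^2 + a * 358 - 10 * a^3 - 840.
The factored form is (-4 + a) * (a - 5) * (a + 6) * (a - 7).
1) (-4 + a) * (a - 5) * (a + 6) * (a - 7)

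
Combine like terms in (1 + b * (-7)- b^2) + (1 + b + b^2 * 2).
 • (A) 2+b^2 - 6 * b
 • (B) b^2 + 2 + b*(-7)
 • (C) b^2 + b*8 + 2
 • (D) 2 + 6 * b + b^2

Adding the polynomials and combining like terms:
(1 + b*(-7) - b^2) + (1 + b + b^2*2)
= 2+b^2 - 6 * b
A) 2+b^2 - 6 * b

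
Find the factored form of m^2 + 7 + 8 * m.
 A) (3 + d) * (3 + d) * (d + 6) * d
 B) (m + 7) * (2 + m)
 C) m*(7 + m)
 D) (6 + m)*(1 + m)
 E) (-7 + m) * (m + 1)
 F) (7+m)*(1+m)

We need to factor m^2 + 7 + 8 * m.
The factored form is (7+m)*(1+m).
F) (7+m)*(1+m)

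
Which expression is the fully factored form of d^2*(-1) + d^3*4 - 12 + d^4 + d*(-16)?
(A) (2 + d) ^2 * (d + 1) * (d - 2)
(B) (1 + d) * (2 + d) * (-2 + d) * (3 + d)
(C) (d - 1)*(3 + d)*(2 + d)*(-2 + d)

We need to factor d^2*(-1) + d^3*4 - 12 + d^4 + d*(-16).
The factored form is (1 + d) * (2 + d) * (-2 + d) * (3 + d).
B) (1 + d) * (2 + d) * (-2 + d) * (3 + d)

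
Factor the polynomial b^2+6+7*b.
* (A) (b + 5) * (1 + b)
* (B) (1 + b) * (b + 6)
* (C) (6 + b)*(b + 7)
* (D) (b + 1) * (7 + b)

We need to factor b^2+6+7*b.
The factored form is (1 + b) * (b + 6).
B) (1 + b) * (b + 6)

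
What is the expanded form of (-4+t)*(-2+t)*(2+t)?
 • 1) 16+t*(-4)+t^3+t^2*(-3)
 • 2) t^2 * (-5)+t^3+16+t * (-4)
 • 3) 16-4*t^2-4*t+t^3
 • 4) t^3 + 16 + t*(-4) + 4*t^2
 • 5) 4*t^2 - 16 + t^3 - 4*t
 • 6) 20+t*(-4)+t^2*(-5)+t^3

Expanding (-4+t)*(-2+t)*(2+t):
= 16-4*t^2-4*t+t^3
3) 16-4*t^2-4*t+t^3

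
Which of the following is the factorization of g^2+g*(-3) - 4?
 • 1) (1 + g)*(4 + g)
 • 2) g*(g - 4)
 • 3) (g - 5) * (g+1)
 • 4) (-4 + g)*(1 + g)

We need to factor g^2+g*(-3) - 4.
The factored form is (-4 + g)*(1 + g).
4) (-4 + g)*(1 + g)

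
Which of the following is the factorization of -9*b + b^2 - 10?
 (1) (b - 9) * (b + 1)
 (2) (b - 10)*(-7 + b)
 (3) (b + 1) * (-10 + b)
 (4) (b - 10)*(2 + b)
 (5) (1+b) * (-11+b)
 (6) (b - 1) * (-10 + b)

We need to factor -9*b + b^2 - 10.
The factored form is (b + 1) * (-10 + b).
3) (b + 1) * (-10 + b)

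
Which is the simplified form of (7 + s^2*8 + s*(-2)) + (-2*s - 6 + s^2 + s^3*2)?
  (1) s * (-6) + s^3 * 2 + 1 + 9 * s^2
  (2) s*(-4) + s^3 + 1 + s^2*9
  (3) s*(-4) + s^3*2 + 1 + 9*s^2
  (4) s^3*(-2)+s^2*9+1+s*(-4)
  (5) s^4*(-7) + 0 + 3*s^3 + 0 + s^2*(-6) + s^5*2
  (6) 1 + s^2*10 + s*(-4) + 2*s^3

Adding the polynomials and combining like terms:
(7 + s^2*8 + s*(-2)) + (-2*s - 6 + s^2 + s^3*2)
= s*(-4) + s^3*2 + 1 + 9*s^2
3) s*(-4) + s^3*2 + 1 + 9*s^2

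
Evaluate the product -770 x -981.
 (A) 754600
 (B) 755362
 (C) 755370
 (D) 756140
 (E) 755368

-770 * -981 = 755370
C) 755370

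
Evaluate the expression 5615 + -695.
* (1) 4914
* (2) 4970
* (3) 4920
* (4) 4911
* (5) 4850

5615 + -695 = 4920
3) 4920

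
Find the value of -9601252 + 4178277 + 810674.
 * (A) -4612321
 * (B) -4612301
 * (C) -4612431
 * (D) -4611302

First: -9601252 + 4178277 = -5422975
Then: -5422975 + 810674 = -4612301
B) -4612301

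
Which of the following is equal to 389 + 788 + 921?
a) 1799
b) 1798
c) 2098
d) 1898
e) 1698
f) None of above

First: 389 + 788 = 1177
Then: 1177 + 921 = 2098
c) 2098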